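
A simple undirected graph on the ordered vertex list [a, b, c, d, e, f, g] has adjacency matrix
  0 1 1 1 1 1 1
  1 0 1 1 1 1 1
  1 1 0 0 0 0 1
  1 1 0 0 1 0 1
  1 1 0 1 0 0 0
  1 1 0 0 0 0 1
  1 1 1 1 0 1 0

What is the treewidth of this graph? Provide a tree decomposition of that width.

Treewidth 3.
One optimal decomposition is:
Bags: B1 = {a, b, d, g}  B2 = {a, b, d, e}  B3 = {a, b, c, g}  B4 = {a, b, f, g}
Tree: B1–B2, B1–B3, B3–B4

Every bag has size at most 4, so the width is 4 − 1 = 3 and tw(G) ≤ 3. For the lower bound, the 4 vertices {a, b, d, g} are pairwise adjacent, and any tree decomposition puts a clique entirely inside one bag — forcing width ≥ 3. The upper and lower bounds meet at 3, so that is the treewidth.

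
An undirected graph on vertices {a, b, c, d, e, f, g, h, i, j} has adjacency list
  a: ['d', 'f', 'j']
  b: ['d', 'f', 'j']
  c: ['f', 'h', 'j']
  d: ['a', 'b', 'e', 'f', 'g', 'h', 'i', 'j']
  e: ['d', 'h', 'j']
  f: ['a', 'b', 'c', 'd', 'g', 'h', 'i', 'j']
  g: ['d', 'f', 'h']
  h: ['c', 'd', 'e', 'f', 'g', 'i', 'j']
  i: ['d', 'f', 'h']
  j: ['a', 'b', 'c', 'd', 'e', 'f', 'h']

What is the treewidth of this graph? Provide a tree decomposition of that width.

Treewidth 3.
One optimal decomposition is:
Bags: B1 = {a, d, f, j}  B2 = {d, f, h, j}  B3 = {d, e, h, j}  B4 = {d, f, g, h}  B5 = {d, f, h, i}  B6 = {b, d, f, j}  B7 = {c, f, h, j}
Tree: B1–B2, B2–B3, B2–B4, B4–B5, B2–B6, B2–B7

Every bag has size at most 4, so the width is 4 − 1 = 3 and tw(G) ≤ 3. On the other hand G contains the 4-clique {d, e, h, j}. A clique must lie in a single bag of any decomposition, so no decomposition can have width below 3. Hence tw(G) = 3 exactly.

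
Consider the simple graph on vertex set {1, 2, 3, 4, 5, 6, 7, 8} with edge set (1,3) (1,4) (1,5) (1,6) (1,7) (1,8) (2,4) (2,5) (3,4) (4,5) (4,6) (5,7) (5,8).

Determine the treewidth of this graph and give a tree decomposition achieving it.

Treewidth 2.
One such decomposition:
Bags: B1 = {1, 5, 8}  B2 = {1, 4, 5}  B3 = {1, 5, 7}  B4 = {2, 4, 5}  B5 = {1, 4, 6}  B6 = {1, 3, 4}
Tree: B1–B2, B1–B3, B2–B4, B2–B5, B5–B6

Every bag has size at most 3, so the width is 3 − 1 = 2 and tw(G) ≤ 2. For the lower bound, the 3 vertices {1, 5, 8} are pairwise adjacent, and any tree decomposition puts a clique entirely inside one bag — forcing width ≥ 2. Combining the bounds, tw(G) = 2.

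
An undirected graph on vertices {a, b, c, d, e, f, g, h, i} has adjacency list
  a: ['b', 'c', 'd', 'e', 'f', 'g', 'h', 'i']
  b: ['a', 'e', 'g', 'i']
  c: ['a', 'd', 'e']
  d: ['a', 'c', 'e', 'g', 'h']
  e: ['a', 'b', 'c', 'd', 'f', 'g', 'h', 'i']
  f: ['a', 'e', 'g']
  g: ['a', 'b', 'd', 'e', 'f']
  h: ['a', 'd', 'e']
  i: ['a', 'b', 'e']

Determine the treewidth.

3

A width-3 tree decomposition is:
Bags: B1 = {a, b, e, g}  B2 = {a, b, e, i}  B3 = {a, d, e, g}  B4 = {a, c, d, e}  B5 = {a, d, e, h}  B6 = {a, e, f, g}
Tree: B1–B2, B1–B3, B3–B4, B3–B5, B1–B6
The largest bag has 4 vertices, giving width 3; this decomposition certifies tw(G) ≤ 3. On the other hand G contains the 4-clique {a, d, e, g}. A clique must lie in a single bag of any decomposition, so no decomposition can have width below 3. The upper and lower bounds meet at 3, so that is the treewidth.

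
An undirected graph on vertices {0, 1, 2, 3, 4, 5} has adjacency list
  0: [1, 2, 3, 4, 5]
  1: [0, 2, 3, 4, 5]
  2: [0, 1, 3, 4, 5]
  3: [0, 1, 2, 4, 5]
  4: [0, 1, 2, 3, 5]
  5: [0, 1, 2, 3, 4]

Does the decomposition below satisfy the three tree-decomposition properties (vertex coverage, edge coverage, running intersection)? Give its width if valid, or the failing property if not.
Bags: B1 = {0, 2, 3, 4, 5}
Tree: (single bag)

No — vertex 1 appears in no bag.

A tree decomposition must satisfy three properties: every vertex lies in some bag; for every edge, both endpoints lie together in some bag; and for every vertex, the bags containing it form a connected subtree. Here vertex 1 appears in no bag, so the decomposition is invalid.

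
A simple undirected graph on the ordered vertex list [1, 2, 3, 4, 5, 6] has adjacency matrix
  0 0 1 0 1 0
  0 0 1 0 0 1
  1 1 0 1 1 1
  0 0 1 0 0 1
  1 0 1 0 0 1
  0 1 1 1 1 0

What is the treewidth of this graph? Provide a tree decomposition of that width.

Every bag has size at most 3, so the width is 3 − 1 = 2 and tw(G) ≤ 2. For the lower bound, the 3 vertices {1, 3, 5} are pairwise adjacent, and any tree decomposition puts a clique entirely inside one bag — forcing width ≥ 2. Combining the bounds, tw(G) = 2.

Treewidth 2.
One optimal decomposition is:
Bags: B1 = {3, 5, 6}  B2 = {1, 3, 5}  B3 = {3, 4, 6}  B4 = {2, 3, 6}
Tree: B1–B2, B1–B3, B3–B4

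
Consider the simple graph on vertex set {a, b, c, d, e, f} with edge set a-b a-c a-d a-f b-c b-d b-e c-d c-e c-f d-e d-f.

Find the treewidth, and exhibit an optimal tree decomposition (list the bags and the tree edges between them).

The largest bag has 4 vertices, giving width 3; this decomposition certifies tw(G) ≤ 3. On the other hand G contains the 4-clique {b, c, d, e}. A clique must lie in a single bag of any decomposition, so no decomposition can have width below 3. The upper and lower bounds meet at 3, so that is the treewidth.

Treewidth 3.
One such decomposition:
Bags: B1 = {a, b, c, d}  B2 = {a, c, d, f}  B3 = {b, c, d, e}
Tree: B1–B2, B1–B3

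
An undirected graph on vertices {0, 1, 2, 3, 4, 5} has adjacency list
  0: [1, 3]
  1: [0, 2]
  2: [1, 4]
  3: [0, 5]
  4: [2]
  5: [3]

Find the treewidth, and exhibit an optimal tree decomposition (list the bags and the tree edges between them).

Each bag holds 2 vertices, so the decomposition has width 1, which upper-bounds the treewidth. G has an edge, so its treewidth is at least 1. Therefore the treewidth is 1.

Treewidth 1.
One optimal decomposition is:
Bags: B1 = {0, 1}  B2 = {1, 2}  B3 = {0, 3}  B4 = {3, 5}  B5 = {2, 4}
Tree: B1–B2, B1–B3, B3–B4, B2–B5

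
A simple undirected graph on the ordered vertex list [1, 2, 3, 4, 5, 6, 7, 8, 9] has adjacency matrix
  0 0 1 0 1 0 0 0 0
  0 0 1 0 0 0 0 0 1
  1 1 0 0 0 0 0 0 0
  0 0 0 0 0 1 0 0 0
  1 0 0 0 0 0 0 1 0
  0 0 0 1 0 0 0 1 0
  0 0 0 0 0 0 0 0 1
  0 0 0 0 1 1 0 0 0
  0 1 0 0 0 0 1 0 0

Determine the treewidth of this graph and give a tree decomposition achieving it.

The largest bag has 2 vertices, giving width 1; this decomposition certifies tw(G) ≤ 1. Since G has at least one edge (e.g. 7–9), it is not an edgeless graph, so tw(G) ≥ 1. Hence tw(G) = 1 exactly.

Treewidth 1.
Bags: B1 = {7, 9}  B2 = {2, 9}  B3 = {2, 3}  B4 = {1, 3}  B5 = {1, 5}  B6 = {5, 8}  B7 = {6, 8}  B8 = {4, 6}
Tree: B1–B2, B2–B3, B3–B4, B4–B5, B5–B6, B6–B7, B7–B8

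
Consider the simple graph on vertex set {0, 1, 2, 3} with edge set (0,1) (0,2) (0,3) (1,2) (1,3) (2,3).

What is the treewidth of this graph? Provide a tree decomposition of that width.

Treewidth 3.
One such decomposition:
Bags: B1 = {0, 1, 2, 3}
Tree: (single bag)

With just one bag of size 4, the width is 4 − 1 = 3, so tw(G) ≤ 3. On the other hand G contains the 4-clique {0, 1, 2, 3}. A clique must lie in a single bag of any decomposition, so no decomposition can have width below 3. The upper and lower bounds meet at 3, so that is the treewidth.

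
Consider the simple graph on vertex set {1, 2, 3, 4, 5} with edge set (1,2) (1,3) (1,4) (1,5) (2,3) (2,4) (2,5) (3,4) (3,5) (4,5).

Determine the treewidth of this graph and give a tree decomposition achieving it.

A single bag containing all 5 vertices is trivially a valid decomposition of width 4. Conversely, {1, 2, 3, 4, 5} is a clique of size 5, and the vertices of any clique must share a bag in every tree decomposition; so some bag has ≥ 5 vertices and tw(G) ≥ 4. The upper and lower bounds meet at 4, so that is the treewidth.

Treewidth 4.
One optimal decomposition is:
Bags: B1 = {1, 2, 3, 4, 5}
Tree: (single bag)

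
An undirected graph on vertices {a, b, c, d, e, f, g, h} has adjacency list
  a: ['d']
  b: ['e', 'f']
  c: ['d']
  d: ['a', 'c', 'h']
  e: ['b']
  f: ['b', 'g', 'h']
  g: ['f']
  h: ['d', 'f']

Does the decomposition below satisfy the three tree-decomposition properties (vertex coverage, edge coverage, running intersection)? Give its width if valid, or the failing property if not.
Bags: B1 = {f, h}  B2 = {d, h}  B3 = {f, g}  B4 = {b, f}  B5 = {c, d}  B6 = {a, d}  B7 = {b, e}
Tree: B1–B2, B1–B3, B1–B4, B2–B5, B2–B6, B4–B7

Yes; width 1.

Checking the three conditions: (i) the bags cover all of {a, b, c, d, e, f, g, h}; (ii) for each edge, some bag contains both endpoints; (iii) the bags containing any fixed vertex form a subtree. All hold, so the decomposition is valid with width 2 − 1 = 1.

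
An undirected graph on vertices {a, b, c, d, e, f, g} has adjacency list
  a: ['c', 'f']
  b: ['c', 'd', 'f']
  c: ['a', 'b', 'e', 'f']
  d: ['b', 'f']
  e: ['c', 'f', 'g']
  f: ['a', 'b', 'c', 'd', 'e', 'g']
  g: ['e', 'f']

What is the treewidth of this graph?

2

A width-2 tree decomposition is:
Bags: B1 = {b, c, f}  B2 = {c, e, f}  B3 = {a, c, f}  B4 = {b, d, f}  B5 = {e, f, g}
Tree: B1–B2, B2–B3, B1–B4, B2–B5
The largest bag has 3 vertices, giving width 2; this decomposition certifies tw(G) ≤ 2. For the lower bound, the 3 vertices {b, d, f} are pairwise adjacent, and any tree decomposition puts a clique entirely inside one bag — forcing width ≥ 2. Combining the bounds, tw(G) = 2.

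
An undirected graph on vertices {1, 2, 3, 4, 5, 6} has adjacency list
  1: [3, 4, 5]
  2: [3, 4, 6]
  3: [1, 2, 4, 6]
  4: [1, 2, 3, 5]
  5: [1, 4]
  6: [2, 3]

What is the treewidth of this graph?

A width-2 tree decomposition is:
Bags: B1 = {2, 3, 4}  B2 = {2, 3, 6}  B3 = {1, 3, 4}  B4 = {1, 4, 5}
Tree: B1–B2, B1–B3, B3–B4
Every bag has size at most 3, so the width is 3 − 1 = 2 and tw(G) ≤ 2. For the lower bound, the 3 vertices {1, 3, 4} are pairwise adjacent, and any tree decomposition puts a clique entirely inside one bag — forcing width ≥ 2. Combining the bounds, tw(G) = 2.

2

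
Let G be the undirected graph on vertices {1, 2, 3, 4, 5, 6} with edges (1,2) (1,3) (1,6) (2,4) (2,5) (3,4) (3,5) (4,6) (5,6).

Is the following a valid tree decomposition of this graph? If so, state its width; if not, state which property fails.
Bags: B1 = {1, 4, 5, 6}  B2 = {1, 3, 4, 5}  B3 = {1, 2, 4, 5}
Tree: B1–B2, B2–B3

Vertex coverage: the bags together contain {1, 2, 3, 4, 5, 6}, the full vertex set. Edge coverage: each edge of G has both endpoints in at least one bag. Running intersection: for every vertex, the bags containing it form a connected subtree. All three properties hold, so this is a valid tree decomposition of width max|bag| − 1 = 3, and hence tw(G) ≤ 3.

Yes; width 3.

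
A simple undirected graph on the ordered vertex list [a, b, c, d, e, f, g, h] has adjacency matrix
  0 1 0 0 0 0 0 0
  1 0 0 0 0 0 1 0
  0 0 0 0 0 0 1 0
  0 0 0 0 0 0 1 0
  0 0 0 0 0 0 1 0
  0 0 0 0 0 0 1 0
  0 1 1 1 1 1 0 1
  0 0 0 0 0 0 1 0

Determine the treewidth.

A width-1 tree decomposition is:
Bags: B1 = {d, g}  B2 = {b, g}  B3 = {a, b}  B4 = {f, g}  B5 = {e, g}  B6 = {g, h}  B7 = {c, g}
Tree: B1–B2, B2–B3, B1–B4, B1–B5, B5–B6, B4–B7
Every bag has size at most 2, so the width is 2 − 1 = 1 and tw(G) ≤ 1. G has an edge, so its treewidth is at least 1. Hence tw(G) = 1 exactly.

1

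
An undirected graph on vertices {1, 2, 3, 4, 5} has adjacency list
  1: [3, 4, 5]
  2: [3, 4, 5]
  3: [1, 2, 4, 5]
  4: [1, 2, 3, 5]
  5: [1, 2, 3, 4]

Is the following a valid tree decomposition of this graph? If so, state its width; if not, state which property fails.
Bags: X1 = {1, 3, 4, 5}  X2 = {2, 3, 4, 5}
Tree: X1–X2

Yes; width 3.

Every vertex of G appears in some bag (union = {1, 2, 3, 4, 5}); every edge is covered by a bag; and for each vertex v the set of bags containing v is connected in the bag tree. The decomposition is therefore valid. The largest bag has 4 vertices, so the width is 3.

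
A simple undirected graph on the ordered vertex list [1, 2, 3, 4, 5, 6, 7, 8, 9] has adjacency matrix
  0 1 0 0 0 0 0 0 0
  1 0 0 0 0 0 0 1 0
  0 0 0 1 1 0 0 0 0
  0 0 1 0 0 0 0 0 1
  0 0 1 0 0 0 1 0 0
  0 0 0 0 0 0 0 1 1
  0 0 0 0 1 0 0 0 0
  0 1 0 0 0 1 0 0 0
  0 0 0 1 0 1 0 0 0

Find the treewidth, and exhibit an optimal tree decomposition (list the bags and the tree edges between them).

Every bag has size at most 2, so the width is 2 − 1 = 1 and tw(G) ≤ 1. Since G has at least one edge (e.g. 1–2), it is not an edgeless graph, so tw(G) ≥ 1. Hence tw(G) = 1 exactly.

Treewidth 1.
One such decomposition:
Bags: B1 = {1, 2}  B2 = {2, 8}  B3 = {6, 8}  B4 = {6, 9}  B5 = {4, 9}  B6 = {3, 4}  B7 = {3, 5}  B8 = {5, 7}
Tree: B1–B2, B2–B3, B3–B4, B4–B5, B5–B6, B6–B7, B7–B8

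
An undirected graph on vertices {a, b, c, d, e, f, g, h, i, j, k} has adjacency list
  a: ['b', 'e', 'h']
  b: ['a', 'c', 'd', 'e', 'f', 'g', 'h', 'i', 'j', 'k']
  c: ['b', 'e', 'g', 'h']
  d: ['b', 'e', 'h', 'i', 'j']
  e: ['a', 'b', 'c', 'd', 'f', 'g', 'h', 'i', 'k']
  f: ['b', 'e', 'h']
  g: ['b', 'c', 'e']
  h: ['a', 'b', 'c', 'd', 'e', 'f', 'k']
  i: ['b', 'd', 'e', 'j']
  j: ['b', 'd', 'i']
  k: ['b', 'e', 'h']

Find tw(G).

3

A width-3 tree decomposition is:
Bags: B1 = {a, b, e, h}  B2 = {b, c, e, h}  B3 = {b, d, e, h}  B4 = {b, d, e, i}  B5 = {b, d, i, j}  B6 = {b, c, e, g}  B7 = {b, e, h, k}  B8 = {b, e, f, h}
Tree: B1–B2, B1–B3, B3–B4, B4–B5, B2–B6, B3–B7, B1–B8
The largest bag has 4 vertices, giving width 3; this decomposition certifies tw(G) ≤ 3. On the other hand G contains the 4-clique {b, d, i, j}. A clique must lie in a single bag of any decomposition, so no decomposition can have width below 3. Combining the bounds, tw(G) = 3.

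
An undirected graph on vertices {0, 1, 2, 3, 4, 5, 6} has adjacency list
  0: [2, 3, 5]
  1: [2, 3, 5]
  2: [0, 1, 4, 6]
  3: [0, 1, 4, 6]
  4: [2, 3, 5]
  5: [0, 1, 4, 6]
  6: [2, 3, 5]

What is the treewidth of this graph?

A width-3 tree decomposition is:
Bags: B1 = {0, 2, 3, 5}  B2 = {1, 2, 3, 5}  B3 = {2, 3, 5, 6}  B4 = {2, 3, 4, 5}
Tree: B1–B2, B2–B3, B3–B4
Each bag holds 4 vertices, so the decomposition has width 3, which upper-bounds the treewidth. For the lower bound: the 4 vertex sets {0,5}, {1,2}, {3}, {6} are disjoint, each induces a connected subgraph, and every pair is joined by at least one edge of G. Contracting each set to a single vertex therefore yields K_{4} as a minor, and since treewidth is minor-monotone, tw(G) ≥ tw(K_{4}) = 3. The upper and lower bounds meet at 3, so that is the treewidth.

3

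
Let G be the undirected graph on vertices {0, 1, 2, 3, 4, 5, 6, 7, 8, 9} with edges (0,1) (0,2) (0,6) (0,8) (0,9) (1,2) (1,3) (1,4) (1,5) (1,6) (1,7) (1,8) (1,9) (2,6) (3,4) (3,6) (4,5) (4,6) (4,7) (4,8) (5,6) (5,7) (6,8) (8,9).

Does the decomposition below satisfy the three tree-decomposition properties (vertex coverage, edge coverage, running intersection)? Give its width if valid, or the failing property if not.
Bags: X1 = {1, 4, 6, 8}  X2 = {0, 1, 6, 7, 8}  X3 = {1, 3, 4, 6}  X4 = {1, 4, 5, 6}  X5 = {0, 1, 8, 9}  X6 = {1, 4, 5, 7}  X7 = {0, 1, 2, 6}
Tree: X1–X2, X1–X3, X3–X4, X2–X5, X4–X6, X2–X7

A tree decomposition must satisfy three properties: every vertex lies in some bag; for every edge, both endpoints lie together in some bag; and for every vertex, the bags containing it form a connected subtree. Here bags containing vertex 7 are not connected in the tree, so the decomposition is invalid.

No — bags containing vertex 7 are not connected in the tree.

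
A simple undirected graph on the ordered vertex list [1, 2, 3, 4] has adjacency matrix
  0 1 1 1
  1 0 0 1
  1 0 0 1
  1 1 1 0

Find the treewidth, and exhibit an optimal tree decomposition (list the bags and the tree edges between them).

Treewidth 2.
One such decomposition:
Bags: B1 = {1, 2, 4}  B2 = {1, 3, 4}
Tree: B1–B2

The largest bag has 3 vertices, giving width 2; this decomposition certifies tw(G) ≤ 2. Conversely, {1, 2, 4} is a clique of size 3, and the vertices of any clique must share a bag in every tree decomposition; so some bag has ≥ 3 vertices and tw(G) ≥ 2. Therefore the treewidth is 2.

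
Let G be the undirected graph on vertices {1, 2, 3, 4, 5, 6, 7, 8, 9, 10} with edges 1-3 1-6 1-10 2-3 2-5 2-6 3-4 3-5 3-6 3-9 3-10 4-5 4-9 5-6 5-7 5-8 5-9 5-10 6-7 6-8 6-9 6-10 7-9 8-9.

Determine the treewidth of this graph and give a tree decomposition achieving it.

Each bag holds 4 vertices, so the decomposition has width 3, which upper-bounds the treewidth. On the other hand G contains the 4-clique {1, 3, 6, 10}. A clique must lie in a single bag of any decomposition, so no decomposition can have width below 3. Therefore the treewidth is 3.

Treewidth 3.
One such decomposition:
Bags: B1 = {3, 5, 6, 10}  B2 = {3, 5, 6, 9}  B3 = {2, 3, 5, 6}  B4 = {5, 6, 8, 9}  B5 = {1, 3, 6, 10}  B6 = {5, 6, 7, 9}  B7 = {3, 4, 5, 9}
Tree: B1–B2, B2–B3, B2–B4, B1–B5, B2–B6, B2–B7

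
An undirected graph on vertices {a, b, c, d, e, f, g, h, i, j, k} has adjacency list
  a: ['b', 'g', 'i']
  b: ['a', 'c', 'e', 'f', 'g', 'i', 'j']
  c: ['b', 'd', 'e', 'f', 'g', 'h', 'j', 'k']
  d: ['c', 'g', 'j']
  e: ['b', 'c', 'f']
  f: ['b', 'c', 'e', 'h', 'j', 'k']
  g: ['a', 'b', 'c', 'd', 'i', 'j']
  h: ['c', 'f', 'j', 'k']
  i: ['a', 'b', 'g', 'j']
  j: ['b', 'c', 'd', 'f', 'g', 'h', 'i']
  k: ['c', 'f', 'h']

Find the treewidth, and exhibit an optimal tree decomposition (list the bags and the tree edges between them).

Every bag has size at most 4, so the width is 4 − 1 = 3 and tw(G) ≤ 3. For the lower bound, the 4 vertices {c, d, g, j} are pairwise adjacent, and any tree decomposition puts a clique entirely inside one bag — forcing width ≥ 3. The upper and lower bounds meet at 3, so that is the treewidth.

Treewidth 3.
One optimal decomposition is:
Bags: B1 = {b, c, g, j}  B2 = {b, c, f, j}  B3 = {c, d, g, j}  B4 = {b, g, i, j}  B5 = {c, f, h, j}  B6 = {c, f, h, k}  B7 = {a, b, g, i}  B8 = {b, c, e, f}
Tree: B1–B2, B1–B3, B1–B4, B2–B5, B5–B6, B4–B7, B2–B8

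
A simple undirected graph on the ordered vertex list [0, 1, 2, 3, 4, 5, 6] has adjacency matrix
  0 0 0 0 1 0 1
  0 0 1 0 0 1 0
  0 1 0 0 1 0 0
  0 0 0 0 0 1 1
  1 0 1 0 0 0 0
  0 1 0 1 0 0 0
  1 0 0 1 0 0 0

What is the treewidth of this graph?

2

A width-2 tree decomposition is:
Bags: B1 = {1, 2, 4}  B2 = {0, 1, 4}  B3 = {0, 1, 6}  B4 = {1, 3, 6}  B5 = {1, 3, 5}
Tree: B1–B2, B2–B3, B3–B4, B4–B5
Each bag holds 3 vertices, so the decomposition has width 2, which upper-bounds the treewidth. For the lower bound, G contains the cycle 1–2–4–0–6–3–5–1, so G is not a forest; only forests have treewidth ≤ 1, hence tw(G) ≥ 2. The upper and lower bounds meet at 2, so that is the treewidth.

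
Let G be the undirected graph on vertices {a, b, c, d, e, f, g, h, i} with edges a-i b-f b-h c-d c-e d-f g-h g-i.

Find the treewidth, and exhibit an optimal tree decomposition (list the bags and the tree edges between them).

Every bag has size at most 2, so the width is 2 − 1 = 1 and tw(G) ≤ 1. G has an edge, so its treewidth is at least 1. The upper and lower bounds meet at 1, so that is the treewidth.

Treewidth 1.
One optimal decomposition is:
Bags: B1 = {c, e}  B2 = {c, d}  B3 = {d, f}  B4 = {b, f}  B5 = {b, h}  B6 = {g, h}  B7 = {g, i}  B8 = {a, i}
Tree: B1–B2, B2–B3, B3–B4, B4–B5, B5–B6, B6–B7, B7–B8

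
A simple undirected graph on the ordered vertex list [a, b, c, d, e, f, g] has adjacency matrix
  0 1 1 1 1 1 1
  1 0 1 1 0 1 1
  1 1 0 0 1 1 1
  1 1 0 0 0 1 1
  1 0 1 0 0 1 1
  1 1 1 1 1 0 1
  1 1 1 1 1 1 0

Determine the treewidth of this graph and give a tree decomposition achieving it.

Every bag has size at most 5, so the width is 5 − 1 = 4 and tw(G) ≤ 4. On the other hand G contains the 5-clique {a, b, d, f, g}. A clique must lie in a single bag of any decomposition, so no decomposition can have width below 4. Hence tw(G) = 4 exactly.

Treewidth 4.
One such decomposition:
Bags: B1 = {a, b, c, f, g}  B2 = {a, c, e, f, g}  B3 = {a, b, d, f, g}
Tree: B1–B2, B1–B3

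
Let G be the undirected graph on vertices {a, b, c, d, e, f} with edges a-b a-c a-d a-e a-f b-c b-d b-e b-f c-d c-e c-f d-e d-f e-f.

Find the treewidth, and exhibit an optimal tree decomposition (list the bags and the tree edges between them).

Treewidth 5.
One such decomposition:
Bags: B1 = {a, b, c, d, e, f}
Tree: (single bag)

A single bag containing all 6 vertices is trivially a valid decomposition of width 5. For the lower bound, the 6 vertices {a, b, c, d, e, f} are pairwise adjacent, and any tree decomposition puts a clique entirely inside one bag — forcing width ≥ 5. The upper and lower bounds meet at 5, so that is the treewidth.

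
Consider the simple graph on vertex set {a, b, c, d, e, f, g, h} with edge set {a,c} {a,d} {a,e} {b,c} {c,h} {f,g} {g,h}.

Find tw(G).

1

A width-1 tree decomposition is:
Bags: B1 = {c, h}  B2 = {a, c}  B3 = {a, e}  B4 = {g, h}  B5 = {b, c}  B6 = {a, d}  B7 = {f, g}
Tree: B1–B2, B2–B3, B1–B4, B2–B5, B2–B6, B4–B7
The largest bag has 2 vertices, giving width 1; this decomposition certifies tw(G) ≤ 1. Since G has at least one edge (e.g. c–h), it is not an edgeless graph, so tw(G) ≥ 1. The upper and lower bounds meet at 1, so that is the treewidth.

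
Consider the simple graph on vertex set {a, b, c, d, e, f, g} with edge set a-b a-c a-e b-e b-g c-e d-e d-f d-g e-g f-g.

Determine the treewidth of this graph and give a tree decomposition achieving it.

Treewidth 2.
One optimal decomposition is:
Bags: B1 = {a, c, e}  B2 = {a, b, e}  B3 = {b, e, g}  B4 = {d, e, g}  B5 = {d, f, g}
Tree: B1–B2, B2–B3, B3–B4, B4–B5

The largest bag has 3 vertices, giving width 2; this decomposition certifies tw(G) ≤ 2. For the lower bound, the 3 vertices {d, e, g} are pairwise adjacent, and any tree decomposition puts a clique entirely inside one bag — forcing width ≥ 2. Hence tw(G) = 2 exactly.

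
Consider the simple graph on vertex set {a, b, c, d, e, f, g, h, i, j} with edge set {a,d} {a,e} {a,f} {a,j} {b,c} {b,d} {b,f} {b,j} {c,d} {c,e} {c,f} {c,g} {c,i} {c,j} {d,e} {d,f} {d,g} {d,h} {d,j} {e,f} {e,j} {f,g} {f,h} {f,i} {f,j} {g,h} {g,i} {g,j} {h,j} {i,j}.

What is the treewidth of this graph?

A width-4 tree decomposition is:
Bags: B1 = {c, d, f, g, j}  B2 = {c, f, g, i, j}  B3 = {b, c, d, f, j}  B4 = {d, f, g, h, j}  B5 = {c, d, e, f, j}  B6 = {a, d, e, f, j}
Tree: B1–B2, B1–B3, B1–B4, B3–B5, B5–B6
Each bag holds 5 vertices, so the decomposition has width 4, which upper-bounds the treewidth. On the other hand G contains the 5-clique {d, f, g, h, j}. A clique must lie in a single bag of any decomposition, so no decomposition can have width below 4. Combining the bounds, tw(G) = 4.

4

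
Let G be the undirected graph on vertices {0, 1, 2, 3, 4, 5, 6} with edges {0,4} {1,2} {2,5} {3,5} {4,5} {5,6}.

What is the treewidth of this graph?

1

A width-1 tree decomposition is:
Bags: B1 = {5, 6}  B2 = {2, 5}  B3 = {3, 5}  B4 = {4, 5}  B5 = {0, 4}  B6 = {1, 2}
Tree: B1–B2, B1–B3, B1–B4, B4–B5, B2–B6
Each bag holds 2 vertices, so the decomposition has width 1, which upper-bounds the treewidth. Since G has at least one edge (e.g. 5–6), it is not an edgeless graph, so tw(G) ≥ 1. The upper and lower bounds meet at 1, so that is the treewidth.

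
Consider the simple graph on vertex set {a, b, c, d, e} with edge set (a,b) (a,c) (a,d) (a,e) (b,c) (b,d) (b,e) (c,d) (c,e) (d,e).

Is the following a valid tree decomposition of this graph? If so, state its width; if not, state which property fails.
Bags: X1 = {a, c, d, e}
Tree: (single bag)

A tree decomposition must satisfy three properties: every vertex lies in some bag; for every edge, both endpoints lie together in some bag; and for every vertex, the bags containing it form a connected subtree. Here vertex b appears in no bag, so the decomposition is invalid.

No — vertex b appears in no bag.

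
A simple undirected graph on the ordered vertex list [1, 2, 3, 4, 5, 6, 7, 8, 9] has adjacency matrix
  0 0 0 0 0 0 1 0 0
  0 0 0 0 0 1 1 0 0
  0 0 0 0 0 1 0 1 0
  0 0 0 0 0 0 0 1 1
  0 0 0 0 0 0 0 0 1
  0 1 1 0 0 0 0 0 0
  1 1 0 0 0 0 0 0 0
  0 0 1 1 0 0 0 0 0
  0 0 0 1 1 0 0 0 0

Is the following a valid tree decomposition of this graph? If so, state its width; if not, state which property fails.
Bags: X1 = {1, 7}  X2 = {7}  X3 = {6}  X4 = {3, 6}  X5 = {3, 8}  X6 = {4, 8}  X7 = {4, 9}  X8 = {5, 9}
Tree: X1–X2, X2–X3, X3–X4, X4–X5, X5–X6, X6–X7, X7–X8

No — vertex 2 appears in no bag.

A tree decomposition must satisfy three properties: every vertex lies in some bag; for every edge, both endpoints lie together in some bag; and for every vertex, the bags containing it form a connected subtree. Here vertex 2 appears in no bag, so the decomposition is invalid.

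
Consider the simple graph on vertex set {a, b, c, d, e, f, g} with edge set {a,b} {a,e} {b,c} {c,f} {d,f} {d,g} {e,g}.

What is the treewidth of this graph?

2

A width-2 tree decomposition is:
Bags: B1 = {a, e, g}  B2 = {a, b, g}  B3 = {b, c, g}  B4 = {c, f, g}  B5 = {d, f, g}
Tree: B1–B2, B2–B3, B3–B4, B4–B5
The largest bag has 3 vertices, giving width 2; this decomposition certifies tw(G) ≤ 2. Since g–e–a–b–c–f–d–g is a cycle in G, G is not acyclic. Forests are exactly the graphs of treewidth ≤ 1, so tw(G) ≥ 2. The upper and lower bounds meet at 2, so that is the treewidth.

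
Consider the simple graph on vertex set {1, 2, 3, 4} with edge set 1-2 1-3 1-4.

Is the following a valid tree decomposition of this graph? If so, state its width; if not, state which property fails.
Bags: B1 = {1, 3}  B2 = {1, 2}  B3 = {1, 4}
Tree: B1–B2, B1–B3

Every vertex of G appears in some bag (union = {1, 2, 3, 4}); every edge is covered by a bag; and for each vertex v the set of bags containing v is connected in the bag tree. The decomposition is therefore valid. The largest bag has 2 vertices, so the width is 1.

Yes; width 1.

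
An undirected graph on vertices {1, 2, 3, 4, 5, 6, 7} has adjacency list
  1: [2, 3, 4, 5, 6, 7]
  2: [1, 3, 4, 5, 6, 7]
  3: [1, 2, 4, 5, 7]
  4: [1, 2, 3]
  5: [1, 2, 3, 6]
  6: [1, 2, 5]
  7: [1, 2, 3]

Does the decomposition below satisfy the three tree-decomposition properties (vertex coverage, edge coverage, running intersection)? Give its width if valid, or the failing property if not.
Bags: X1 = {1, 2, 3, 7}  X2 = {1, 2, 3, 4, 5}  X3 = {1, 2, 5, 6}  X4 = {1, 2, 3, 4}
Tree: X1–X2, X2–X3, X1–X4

A tree decomposition must satisfy three properties: every vertex lies in some bag; for every edge, both endpoints lie together in some bag; and for every vertex, the bags containing it form a connected subtree. Here bags containing vertex 4 are not connected in the tree, so the decomposition is invalid.

No — bags containing vertex 4 are not connected in the tree.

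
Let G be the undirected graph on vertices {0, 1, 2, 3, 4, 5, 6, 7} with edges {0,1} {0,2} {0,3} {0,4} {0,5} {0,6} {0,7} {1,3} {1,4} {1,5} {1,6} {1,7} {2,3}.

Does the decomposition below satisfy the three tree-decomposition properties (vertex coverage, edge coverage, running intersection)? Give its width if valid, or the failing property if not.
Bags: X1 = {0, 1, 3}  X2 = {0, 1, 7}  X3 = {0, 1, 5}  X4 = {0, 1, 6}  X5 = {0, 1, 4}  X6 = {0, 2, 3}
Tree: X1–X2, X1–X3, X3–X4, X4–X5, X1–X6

Every vertex of G appears in some bag (union = {0, 1, 2, 3, 4, 5, 6, 7}); every edge is covered by a bag; and for each vertex v the set of bags containing v is connected in the bag tree. The decomposition is therefore valid. The largest bag has 3 vertices, so the width is 2.

Yes; width 2.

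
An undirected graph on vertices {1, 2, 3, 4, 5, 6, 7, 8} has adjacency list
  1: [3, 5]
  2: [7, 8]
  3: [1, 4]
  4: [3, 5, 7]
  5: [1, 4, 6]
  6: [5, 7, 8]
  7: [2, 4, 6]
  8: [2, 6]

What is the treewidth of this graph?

A width-2 tree decomposition is:
Bags: B1 = {1, 3, 4}  B2 = {1, 4, 5}  B3 = {4, 5, 7}  B4 = {5, 6, 7}  B5 = {2, 6, 7}  B6 = {2, 6, 8}
Tree: B1–B2, B2–B3, B3–B4, B4–B5, B5–B6
Each bag holds 3 vertices, so the decomposition has width 2, which upper-bounds the treewidth. The edges 3–1–5–4–3 form a cycle, so G is not a tree and its treewidth is at least 2. Hence tw(G) = 2 exactly.

2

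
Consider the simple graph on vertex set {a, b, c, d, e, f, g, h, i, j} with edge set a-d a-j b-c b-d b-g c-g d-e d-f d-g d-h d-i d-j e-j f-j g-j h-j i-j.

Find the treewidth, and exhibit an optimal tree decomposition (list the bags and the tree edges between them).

Treewidth 2.
Bags: B1 = {d, g, j}  B2 = {d, e, j}  B3 = {a, d, j}  B4 = {b, d, g}  B5 = {b, c, g}  B6 = {d, i, j}  B7 = {d, f, j}  B8 = {d, h, j}
Tree: B1–B2, B1–B3, B1–B4, B4–B5, B1–B6, B6–B7, B1–B8

Each bag holds 3 vertices, so the decomposition has width 2, which upper-bounds the treewidth. On the other hand G contains the 3-clique {d, f, j}. A clique must lie in a single bag of any decomposition, so no decomposition can have width below 2. Therefore the treewidth is 2.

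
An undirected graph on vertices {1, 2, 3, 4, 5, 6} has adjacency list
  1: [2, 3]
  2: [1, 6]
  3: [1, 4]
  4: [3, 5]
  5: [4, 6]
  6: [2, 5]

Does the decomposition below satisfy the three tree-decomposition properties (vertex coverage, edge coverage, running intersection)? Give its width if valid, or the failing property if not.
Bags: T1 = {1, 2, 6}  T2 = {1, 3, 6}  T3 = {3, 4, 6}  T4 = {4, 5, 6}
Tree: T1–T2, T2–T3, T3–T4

Yes; width 2.

Every vertex of G appears in some bag (union = {1, 2, 3, 4, 5, 6}); every edge is covered by a bag; and for each vertex v the set of bags containing v is connected in the bag tree. The decomposition is therefore valid. The largest bag has 3 vertices, so the width is 2.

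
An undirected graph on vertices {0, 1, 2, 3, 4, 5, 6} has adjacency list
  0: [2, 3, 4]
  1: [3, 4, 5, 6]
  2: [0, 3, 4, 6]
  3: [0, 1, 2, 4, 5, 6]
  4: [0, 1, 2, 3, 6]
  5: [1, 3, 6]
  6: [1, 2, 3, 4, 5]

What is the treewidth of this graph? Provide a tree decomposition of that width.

Treewidth 3.
One such decomposition:
Bags: B1 = {2, 3, 4, 6}  B2 = {1, 3, 4, 6}  B3 = {1, 3, 5, 6}  B4 = {0, 2, 3, 4}
Tree: B1–B2, B2–B3, B1–B4

Every bag has size at most 4, so the width is 4 − 1 = 3 and tw(G) ≤ 3. On the other hand G contains the 4-clique {1, 3, 4, 6}. A clique must lie in a single bag of any decomposition, so no decomposition can have width below 3. The upper and lower bounds meet at 3, so that is the treewidth.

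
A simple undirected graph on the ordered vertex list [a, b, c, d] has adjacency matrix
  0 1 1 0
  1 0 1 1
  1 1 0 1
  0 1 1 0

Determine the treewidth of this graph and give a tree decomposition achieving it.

Every bag has size at most 3, so the width is 3 − 1 = 2 and tw(G) ≤ 2. For the lower bound, the 3 vertices {b, c, d} are pairwise adjacent, and any tree decomposition puts a clique entirely inside one bag — forcing width ≥ 2. Hence tw(G) = 2 exactly.

Treewidth 2.
One such decomposition:
Bags: B1 = {a, b, c}  B2 = {b, c, d}
Tree: B1–B2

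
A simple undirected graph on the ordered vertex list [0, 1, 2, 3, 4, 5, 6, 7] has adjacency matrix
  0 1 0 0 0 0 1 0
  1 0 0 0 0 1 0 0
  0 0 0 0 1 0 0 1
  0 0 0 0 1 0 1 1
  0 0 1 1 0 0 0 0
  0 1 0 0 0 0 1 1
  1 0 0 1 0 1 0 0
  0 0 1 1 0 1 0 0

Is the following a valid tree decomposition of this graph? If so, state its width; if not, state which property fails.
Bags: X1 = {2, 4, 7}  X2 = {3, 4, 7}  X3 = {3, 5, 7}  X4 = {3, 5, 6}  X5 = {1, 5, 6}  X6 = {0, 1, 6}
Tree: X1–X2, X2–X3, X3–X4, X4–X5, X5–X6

Vertex coverage: the bags together contain {0, 1, 2, 3, 4, 5, 6, 7}, the full vertex set. Edge coverage: each edge of G has both endpoints in at least one bag. Running intersection: for every vertex, the bags containing it form a connected subtree. All three properties hold, so this is a valid tree decomposition of width max|bag| − 1 = 2, and hence tw(G) ≤ 2.

Yes; width 2.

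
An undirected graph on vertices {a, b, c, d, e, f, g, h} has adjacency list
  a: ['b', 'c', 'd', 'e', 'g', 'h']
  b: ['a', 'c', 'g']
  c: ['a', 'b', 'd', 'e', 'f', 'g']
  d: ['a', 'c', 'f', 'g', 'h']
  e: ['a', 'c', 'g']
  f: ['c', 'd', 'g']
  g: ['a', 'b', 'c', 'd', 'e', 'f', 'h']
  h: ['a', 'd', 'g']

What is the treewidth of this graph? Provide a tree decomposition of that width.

The largest bag has 4 vertices, giving width 3; this decomposition certifies tw(G) ≤ 3. On the other hand G contains the 4-clique {a, d, g, h}. A clique must lie in a single bag of any decomposition, so no decomposition can have width below 3. Hence tw(G) = 3 exactly.

Treewidth 3.
Bags: B1 = {a, c, d, g}  B2 = {a, d, g, h}  B3 = {a, c, e, g}  B4 = {c, d, f, g}  B5 = {a, b, c, g}
Tree: B1–B2, B1–B3, B1–B4, B3–B5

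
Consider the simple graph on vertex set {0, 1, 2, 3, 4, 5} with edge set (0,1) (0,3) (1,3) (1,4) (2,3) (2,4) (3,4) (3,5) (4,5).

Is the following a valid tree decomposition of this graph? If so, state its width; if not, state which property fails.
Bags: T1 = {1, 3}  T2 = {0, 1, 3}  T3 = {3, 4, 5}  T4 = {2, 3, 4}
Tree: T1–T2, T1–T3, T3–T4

A tree decomposition must satisfy three properties: every vertex lies in some bag; for every edge, both endpoints lie together in some bag; and for every vertex, the bags containing it form a connected subtree. Here edge (4,1) lies in no bag, so the decomposition is invalid.

No — edge (4,1) lies in no bag.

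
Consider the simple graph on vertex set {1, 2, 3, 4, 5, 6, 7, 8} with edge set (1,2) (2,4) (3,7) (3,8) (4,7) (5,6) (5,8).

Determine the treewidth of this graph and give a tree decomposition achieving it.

The largest bag has 2 vertices, giving width 1; this decomposition certifies tw(G) ≤ 1. Any graph with an edge has treewidth ≥ 1, and G has the edge 6–5. Combining the bounds, tw(G) = 1.

Treewidth 1.
Bags: B1 = {5, 6}  B2 = {5, 8}  B3 = {3, 8}  B4 = {3, 7}  B5 = {4, 7}  B6 = {2, 4}  B7 = {1, 2}
Tree: B1–B2, B2–B3, B3–B4, B4–B5, B5–B6, B6–B7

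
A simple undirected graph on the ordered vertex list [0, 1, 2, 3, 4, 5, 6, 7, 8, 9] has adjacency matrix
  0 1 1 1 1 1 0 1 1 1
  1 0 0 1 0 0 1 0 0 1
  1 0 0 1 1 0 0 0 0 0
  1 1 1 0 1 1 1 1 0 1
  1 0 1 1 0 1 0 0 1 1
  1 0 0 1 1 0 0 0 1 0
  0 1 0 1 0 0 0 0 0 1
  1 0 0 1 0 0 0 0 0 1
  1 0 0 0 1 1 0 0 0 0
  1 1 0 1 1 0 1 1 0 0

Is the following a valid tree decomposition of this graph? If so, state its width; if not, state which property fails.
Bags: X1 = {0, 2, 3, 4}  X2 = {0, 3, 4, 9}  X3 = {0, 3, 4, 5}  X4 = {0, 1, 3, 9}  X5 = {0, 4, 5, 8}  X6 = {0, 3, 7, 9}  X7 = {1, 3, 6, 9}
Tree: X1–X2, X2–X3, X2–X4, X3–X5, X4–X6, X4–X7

Yes; width 3.

Vertex coverage: the bags together contain {0, 1, 2, 3, 4, 5, 6, 7, 8, 9}, the full vertex set. Edge coverage: each edge of G has both endpoints in at least one bag. Running intersection: for every vertex, the bags containing it form a connected subtree. All three properties hold, so this is a valid tree decomposition of width max|bag| − 1 = 3, and hence tw(G) ≤ 3.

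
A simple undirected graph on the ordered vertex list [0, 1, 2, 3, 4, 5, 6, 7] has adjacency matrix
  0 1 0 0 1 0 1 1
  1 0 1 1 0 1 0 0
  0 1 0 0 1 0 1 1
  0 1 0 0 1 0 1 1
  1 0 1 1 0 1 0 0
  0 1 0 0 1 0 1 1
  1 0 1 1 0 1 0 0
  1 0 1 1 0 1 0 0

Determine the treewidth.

4

A width-4 tree decomposition is:
Bags: B1 = {0, 1, 2, 3, 5}  B2 = {0, 2, 3, 5, 7}  B3 = {0, 2, 3, 4, 5}  B4 = {0, 2, 3, 5, 6}
Tree: B1–B2, B2–B3, B3–B4
The largest bag has 5 vertices, giving width 4; this decomposition certifies tw(G) ≤ 4. For the lower bound: the 5 vertex sets {1,5}, {0,7}, {2,4}, {3}, {6} are disjoint, each induces a connected subgraph, and every pair is joined by at least one edge of G. Contracting each set to a single vertex therefore yields K_{5} as a minor, and since treewidth is minor-monotone, tw(G) ≥ tw(K_{5}) = 4. Hence tw(G) = 4 exactly.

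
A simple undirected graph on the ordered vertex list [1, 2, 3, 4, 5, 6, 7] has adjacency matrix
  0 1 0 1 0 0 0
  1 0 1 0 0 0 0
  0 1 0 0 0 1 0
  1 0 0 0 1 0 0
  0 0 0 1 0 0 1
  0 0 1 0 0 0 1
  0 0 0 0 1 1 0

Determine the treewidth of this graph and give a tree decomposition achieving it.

Every bag has size at most 3, so the width is 3 − 1 = 2 and tw(G) ≤ 2. The edges 5–7–6–3–2–1–4–5 form a cycle, so G is not a tree and its treewidth is at least 2. Hence tw(G) = 2 exactly.

Treewidth 2.
One optimal decomposition is:
Bags: B1 = {5, 6, 7}  B2 = {3, 5, 6}  B3 = {2, 3, 5}  B4 = {1, 2, 5}  B5 = {1, 4, 5}
Tree: B1–B2, B2–B3, B3–B4, B4–B5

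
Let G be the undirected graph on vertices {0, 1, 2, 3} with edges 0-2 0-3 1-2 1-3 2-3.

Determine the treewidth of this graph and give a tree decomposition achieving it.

Each bag holds 3 vertices, so the decomposition has width 2, which upper-bounds the treewidth. For the lower bound, the 3 vertices {0, 2, 3} are pairwise adjacent, and any tree decomposition puts a clique entirely inside one bag — forcing width ≥ 2. Therefore the treewidth is 2.

Treewidth 2.
One optimal decomposition is:
Bags: B1 = {0, 2, 3}  B2 = {1, 2, 3}
Tree: B1–B2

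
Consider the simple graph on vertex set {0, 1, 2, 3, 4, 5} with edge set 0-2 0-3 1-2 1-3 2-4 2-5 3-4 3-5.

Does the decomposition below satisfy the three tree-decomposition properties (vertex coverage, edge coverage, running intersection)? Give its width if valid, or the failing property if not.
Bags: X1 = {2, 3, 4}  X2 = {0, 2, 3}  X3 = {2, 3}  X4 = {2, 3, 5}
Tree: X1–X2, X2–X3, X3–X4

No — vertex 1 appears in no bag.

A tree decomposition must satisfy three properties: every vertex lies in some bag; for every edge, both endpoints lie together in some bag; and for every vertex, the bags containing it form a connected subtree. Here vertex 1 appears in no bag, so the decomposition is invalid.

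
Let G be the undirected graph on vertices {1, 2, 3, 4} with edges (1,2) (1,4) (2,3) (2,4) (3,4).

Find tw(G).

2

A width-2 tree decomposition is:
Bags: B1 = {1, 2, 4}  B2 = {2, 3, 4}
Tree: B1–B2
Each bag holds 3 vertices, so the decomposition has width 2, which upper-bounds the treewidth. Conversely, {1, 2, 4} is a clique of size 3, and the vertices of any clique must share a bag in every tree decomposition; so some bag has ≥ 3 vertices and tw(G) ≥ 2. Hence tw(G) = 2 exactly.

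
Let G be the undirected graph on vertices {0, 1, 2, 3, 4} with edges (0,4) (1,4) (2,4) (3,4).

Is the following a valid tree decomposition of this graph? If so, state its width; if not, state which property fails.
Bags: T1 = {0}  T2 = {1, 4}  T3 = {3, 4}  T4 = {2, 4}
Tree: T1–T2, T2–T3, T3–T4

No — edge (4,0) lies in no bag.

A tree decomposition must satisfy three properties: every vertex lies in some bag; for every edge, both endpoints lie together in some bag; and for every vertex, the bags containing it form a connected subtree. Here edge (4,0) lies in no bag, so the decomposition is invalid.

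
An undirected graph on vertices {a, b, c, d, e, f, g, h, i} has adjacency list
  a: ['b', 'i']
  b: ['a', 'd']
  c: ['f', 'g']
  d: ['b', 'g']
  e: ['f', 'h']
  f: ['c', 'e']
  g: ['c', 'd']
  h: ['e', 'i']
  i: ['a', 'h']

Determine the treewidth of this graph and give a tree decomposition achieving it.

Treewidth 2.
Bags: B1 = {e, f, h}  B2 = {f, h, i}  B3 = {a, f, i}  B4 = {a, b, f}  B5 = {b, d, f}  B6 = {d, f, g}  B7 = {c, f, g}
Tree: B1–B2, B2–B3, B3–B4, B4–B5, B5–B6, B6–B7

Every bag has size at most 3, so the width is 3 − 1 = 2 and tw(G) ≤ 2. For the lower bound, G contains the cycle f–e–h–i–a–b–d–g–c–f, so G is not a forest; only forests have treewidth ≤ 1, hence tw(G) ≥ 2. Therefore the treewidth is 2.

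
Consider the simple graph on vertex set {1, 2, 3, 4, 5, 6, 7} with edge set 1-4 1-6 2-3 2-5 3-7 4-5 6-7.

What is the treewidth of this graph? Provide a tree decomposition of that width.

Treewidth 2.
One optimal decomposition is:
Bags: B1 = {2, 3, 7}  B2 = {2, 5, 7}  B3 = {4, 5, 7}  B4 = {1, 4, 7}  B5 = {1, 6, 7}
Tree: B1–B2, B2–B3, B3–B4, B4–B5

Every bag has size at most 3, so the width is 3 − 1 = 2 and tw(G) ≤ 2. For the lower bound, G contains the cycle 7–3–2–5–4–1–6–7, so G is not a forest; only forests have treewidth ≤ 1, hence tw(G) ≥ 2. Therefore the treewidth is 2.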